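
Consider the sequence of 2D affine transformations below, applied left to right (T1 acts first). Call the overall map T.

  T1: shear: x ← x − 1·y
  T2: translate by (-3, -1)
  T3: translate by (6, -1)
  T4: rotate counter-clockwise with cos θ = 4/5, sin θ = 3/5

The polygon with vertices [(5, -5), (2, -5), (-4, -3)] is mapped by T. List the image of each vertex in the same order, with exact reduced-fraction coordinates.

image vertices: (73/5, 11/5), (61/5, 2/5), (23/5, -14/5)

T1 shear: x ← x − 1·y: (5, -5) → (10, -5); (2, -5) → (7, -5); (-4, -3) → (-1, -3)
T2 translate by (-3, -1): (10, -5) → (7, -6); (7, -5) → (4, -6); (-1, -3) → (-4, -4)
T3 translate by (6, -1): (7, -6) → (13, -7); (4, -6) → (10, -7); (-4, -4) → (2, -5)
T4 rotate counter-clockwise with cos θ = 4/5, sin θ = 3/5: (13, -7) → (73/5, 11/5); (10, -7) → (61/5, 2/5); (2, -5) → (23/5, -14/5)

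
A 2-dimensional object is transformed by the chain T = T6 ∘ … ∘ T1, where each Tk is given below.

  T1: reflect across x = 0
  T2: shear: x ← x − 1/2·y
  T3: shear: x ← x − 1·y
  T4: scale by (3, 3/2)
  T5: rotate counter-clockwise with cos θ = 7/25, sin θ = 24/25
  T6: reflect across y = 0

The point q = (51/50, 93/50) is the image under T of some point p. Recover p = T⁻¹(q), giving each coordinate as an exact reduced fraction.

T1 = [-1 0 0; 0 1 0; 0 0 1]
T2·T1 = [-1 -1/2 0; 0 1 0; 0 0 1]
T3·…·T1 = [-1 -3/2 0; 0 1 0; 0 0 1]
T4·…·T1 = [-3 -9/2 0; 0 3/2 0; 0 0 1]
T5·…·T1 = [-21/25 -27/10 0; -72/25 -39/10 0; 0 0 1]
T6·…·T1 = [-21/25 -27/10 0; 72/25 39/10 0; 0 0 1]
det M = 9/2; M⁻¹ = [13/15 3/5 0; -16/25 -14/75 0; 0 0 1]
M⁻¹ · (51/50, 93/50)ᵀ = (2, -1)ᵀ

p = (2, -1)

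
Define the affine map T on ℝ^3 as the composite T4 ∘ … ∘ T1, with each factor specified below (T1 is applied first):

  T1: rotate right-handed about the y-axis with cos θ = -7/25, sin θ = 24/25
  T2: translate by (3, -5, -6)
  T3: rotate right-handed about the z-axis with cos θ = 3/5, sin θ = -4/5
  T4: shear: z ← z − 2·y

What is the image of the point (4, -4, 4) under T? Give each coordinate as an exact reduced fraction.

T(p) = (-471/125, -1247/125, 1124/125)

T1 rotate right-handed about the y-axis with cos θ = -7/25, sin θ = 24/25: (4, -4, 4) → (68/25, -4, -124/25)
T2 translate by (3, -5, -6): (68/25, -4, -124/25) → (143/25, -9, -274/25)
T3 rotate right-handed about the z-axis with cos θ = 3/5, sin θ = -4/5: (143/25, -9, -274/25) → (-471/125, -1247/125, -274/25)
T4 shear: z ← z − 2·y: (-471/125, -1247/125, -274/25) → (-471/125, -1247/125, 1124/125)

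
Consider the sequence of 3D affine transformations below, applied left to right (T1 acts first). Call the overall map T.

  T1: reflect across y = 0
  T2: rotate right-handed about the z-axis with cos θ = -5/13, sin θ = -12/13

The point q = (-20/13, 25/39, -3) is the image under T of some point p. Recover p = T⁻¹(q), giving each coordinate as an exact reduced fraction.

p = (0, 5/3, -3)

T1 = [1 0 0 0; 0 -1 0 0; 0 0 1 0; 0 0 0 1]
T2·T1 = [-5/13 -12/13 0 0; -12/13 5/13 0 0; 0 0 1 0; 0 0 0 1]
det M = -1; M⁻¹ = [-5/13 -12/13 0 0; -12/13 5/13 0 0; 0 0 1 0; 0 0 0 1]
M⁻¹ · (-20/13, 25/39, -3)ᵀ = (0, 5/3, -3)ᵀ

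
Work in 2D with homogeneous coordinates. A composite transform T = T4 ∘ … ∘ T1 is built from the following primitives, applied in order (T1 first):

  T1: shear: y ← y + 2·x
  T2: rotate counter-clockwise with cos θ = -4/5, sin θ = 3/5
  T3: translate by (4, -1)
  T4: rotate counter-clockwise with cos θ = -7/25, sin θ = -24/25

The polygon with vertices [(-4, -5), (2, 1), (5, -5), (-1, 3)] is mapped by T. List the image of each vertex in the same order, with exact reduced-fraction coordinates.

T1 shear: y ← y + 2·x: (-4, -5) → (-4, -13); (2, 1) → (2, 5); (5, -5) → (5, 5); (-1, 3) → (-1, 1)
T2 rotate counter-clockwise with cos θ = -4/5, sin θ = 3/5: (-4, -13) → (11, 8); (2, 5) → (-23/5, -14/5); (5, 5) → (-7, -1); (-1, 1) → (1/5, -7/5)
T3 translate by (4, -1): (11, 8) → (15, 7); (-23/5, -14/5) → (-3/5, -19/5); (-7, -1) → (-3, -2); (1/5, -7/5) → (21/5, -12/5)
T4 rotate counter-clockwise with cos θ = -7/25, sin θ = -24/25: (15, 7) → (63/25, -409/25); (-3/5, -19/5) → (-87/25, 41/25); (-3, -2) → (-27/25, 86/25); (21/5, -12/5) → (-87/25, -84/25)

image vertices: (63/25, -409/25), (-87/25, 41/25), (-27/25, 86/25), (-87/25, -84/25)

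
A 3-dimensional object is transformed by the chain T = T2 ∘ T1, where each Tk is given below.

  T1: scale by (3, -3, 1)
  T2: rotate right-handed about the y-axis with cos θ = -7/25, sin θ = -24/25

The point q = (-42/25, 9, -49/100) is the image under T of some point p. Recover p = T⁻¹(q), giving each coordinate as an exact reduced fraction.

p = (0, -3, 7/4)

T1 = [3 0 0 0; 0 -3 0 0; 0 0 1 0; 0 0 0 1]
T2·T1 = [-21/25 0 -24/25 0; 0 -3 0 0; 72/25 0 -7/25 0; 0 0 0 1]
det M = -9; M⁻¹ = [-7/75 0 8/25 0; 0 -1/3 0 0; -24/25 0 -7/25 0; 0 0 0 1]
M⁻¹ · (-42/25, 9, -49/100)ᵀ = (0, -3, 7/4)ᵀ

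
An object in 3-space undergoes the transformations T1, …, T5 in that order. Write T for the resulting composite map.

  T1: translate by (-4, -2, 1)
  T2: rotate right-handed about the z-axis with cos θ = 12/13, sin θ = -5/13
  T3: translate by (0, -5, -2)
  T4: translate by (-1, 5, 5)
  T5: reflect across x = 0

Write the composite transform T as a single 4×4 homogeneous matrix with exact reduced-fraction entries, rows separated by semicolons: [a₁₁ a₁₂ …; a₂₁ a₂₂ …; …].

T1 = [1 0 0 -4; 0 1 0 -2; 0 0 1 1; 0 0 0 1]
T2·T1 = [12/13 5/13 0 -58/13; -5/13 12/13 0 -4/13; 0 0 1 1; 0 0 0 1]
T3·…·T1 = [12/13 5/13 0 -58/13; -5/13 12/13 0 -69/13; 0 0 1 -1; 0 0 0 1]
T4·…·T1 = [12/13 5/13 0 -71/13; -5/13 12/13 0 -4/13; 0 0 1 4; 0 0 0 1]
T5·…·T1 = [-12/13 -5/13 0 71/13; -5/13 12/13 0 -4/13; 0 0 1 4; 0 0 0 1]

T = [-12/13 -5/13 0 71/13; -5/13 12/13 0 -4/13; 0 0 1 4; 0 0 0 1]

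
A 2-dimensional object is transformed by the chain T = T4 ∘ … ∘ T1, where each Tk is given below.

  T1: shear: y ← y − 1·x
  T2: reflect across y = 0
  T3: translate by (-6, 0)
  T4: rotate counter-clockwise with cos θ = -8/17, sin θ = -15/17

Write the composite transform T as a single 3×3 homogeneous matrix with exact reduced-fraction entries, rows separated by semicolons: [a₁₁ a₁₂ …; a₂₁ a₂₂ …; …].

T = [7/17 -15/17 48/17; -23/17 8/17 90/17; 0 0 1]

T1 = [1 0 0; -1 1 0; 0 0 1]
T2·T1 = [1 0 0; 1 -1 0; 0 0 1]
T3·…·T1 = [1 0 -6; 1 -1 0; 0 0 1]
T4·…·T1 = [7/17 -15/17 48/17; -23/17 8/17 90/17; 0 0 1]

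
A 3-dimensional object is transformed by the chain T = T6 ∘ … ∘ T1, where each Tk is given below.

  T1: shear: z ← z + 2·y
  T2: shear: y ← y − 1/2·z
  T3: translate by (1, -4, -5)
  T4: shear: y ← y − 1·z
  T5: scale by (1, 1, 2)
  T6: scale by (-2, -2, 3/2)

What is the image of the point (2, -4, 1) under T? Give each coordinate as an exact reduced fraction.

T1 shear: z ← z + 2·y: (2, -4, 1) → (2, -4, -7)
T2 shear: y ← y − 1/2·z: (2, -4, -7) → (2, -1/2, -7)
T3 translate by (1, -4, -5): (2, -1/2, -7) → (3, -9/2, -12)
T4 shear: y ← y − 1·z: (3, -9/2, -12) → (3, 15/2, -12)
T5 scale by (1, 1, 2): (3, 15/2, -12) → (3, 15/2, -24)
T6 scale by (-2, -2, 3/2): (3, 15/2, -24) → (-6, -15, -36)

T(p) = (-6, -15, -36)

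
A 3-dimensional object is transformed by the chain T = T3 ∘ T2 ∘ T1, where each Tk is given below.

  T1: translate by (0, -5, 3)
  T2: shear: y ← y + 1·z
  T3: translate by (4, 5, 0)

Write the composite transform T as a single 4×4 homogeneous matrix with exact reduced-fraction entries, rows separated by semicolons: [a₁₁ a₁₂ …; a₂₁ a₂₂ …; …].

T = [1 0 0 4; 0 1 1 3; 0 0 1 3; 0 0 0 1]

T1 = [1 0 0 0; 0 1 0 -5; 0 0 1 3; 0 0 0 1]
T2·T1 = [1 0 0 0; 0 1 1 -2; 0 0 1 3; 0 0 0 1]
T3·…·T1 = [1 0 0 4; 0 1 1 3; 0 0 1 3; 0 0 0 1]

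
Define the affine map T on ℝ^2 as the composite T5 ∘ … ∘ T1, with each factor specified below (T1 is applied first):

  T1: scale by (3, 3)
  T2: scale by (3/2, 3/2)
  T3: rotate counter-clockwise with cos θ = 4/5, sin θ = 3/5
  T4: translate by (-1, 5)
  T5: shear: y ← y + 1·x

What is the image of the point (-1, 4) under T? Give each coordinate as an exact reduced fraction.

T(p) = (-77/5, 13/10)

T1 scale by (3, 3): (-1, 4) → (-3, 12)
T2 scale by (3/2, 3/2): (-3, 12) → (-9/2, 18)
T3 rotate counter-clockwise with cos θ = 4/5, sin θ = 3/5: (-9/2, 18) → (-72/5, 117/10)
T4 translate by (-1, 5): (-72/5, 117/10) → (-77/5, 167/10)
T5 shear: y ← y + 1·x: (-77/5, 167/10) → (-77/5, 13/10)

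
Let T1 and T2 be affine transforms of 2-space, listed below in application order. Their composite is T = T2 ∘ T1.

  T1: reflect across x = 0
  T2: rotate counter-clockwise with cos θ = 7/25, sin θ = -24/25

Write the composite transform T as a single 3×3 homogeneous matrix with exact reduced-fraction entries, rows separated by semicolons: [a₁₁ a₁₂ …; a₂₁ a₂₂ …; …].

T1 = [-1 0 0; 0 1 0; 0 0 1]
T2·T1 = [-7/25 24/25 0; 24/25 7/25 0; 0 0 1]

T = [-7/25 24/25 0; 24/25 7/25 0; 0 0 1]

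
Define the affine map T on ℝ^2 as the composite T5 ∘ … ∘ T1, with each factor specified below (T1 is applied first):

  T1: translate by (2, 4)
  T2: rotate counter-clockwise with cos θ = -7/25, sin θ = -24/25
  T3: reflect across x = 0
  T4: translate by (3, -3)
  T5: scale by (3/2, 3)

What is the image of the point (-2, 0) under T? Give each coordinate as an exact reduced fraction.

T(p) = (-63/50, -309/25)

T1 translate by (2, 4): (-2, 0) → (0, 4)
T2 rotate counter-clockwise with cos θ = -7/25, sin θ = -24/25: (0, 4) → (96/25, -28/25)
T3 reflect across x = 0: (96/25, -28/25) → (-96/25, -28/25)
T4 translate by (3, -3): (-96/25, -28/25) → (-21/25, -103/25)
T5 scale by (3/2, 3): (-21/25, -103/25) → (-63/50, -309/25)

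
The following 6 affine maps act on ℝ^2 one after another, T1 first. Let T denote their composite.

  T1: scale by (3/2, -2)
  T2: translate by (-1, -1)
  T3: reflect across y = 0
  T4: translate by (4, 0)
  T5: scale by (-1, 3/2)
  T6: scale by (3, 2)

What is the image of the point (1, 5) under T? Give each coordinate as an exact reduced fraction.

T1 scale by (3/2, -2): (1, 5) → (3/2, -10)
T2 translate by (-1, -1): (3/2, -10) → (1/2, -11)
T3 reflect across y = 0: (1/2, -11) → (1/2, 11)
T4 translate by (4, 0): (1/2, 11) → (9/2, 11)
T5 scale by (-1, 3/2): (9/2, 11) → (-9/2, 33/2)
T6 scale by (3, 2): (-9/2, 33/2) → (-27/2, 33)

T(p) = (-27/2, 33)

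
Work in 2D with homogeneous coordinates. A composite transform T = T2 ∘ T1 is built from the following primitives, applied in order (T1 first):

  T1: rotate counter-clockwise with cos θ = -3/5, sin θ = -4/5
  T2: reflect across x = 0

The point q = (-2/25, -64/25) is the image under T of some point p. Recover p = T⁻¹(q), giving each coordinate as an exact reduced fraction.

T1 = [-3/5 4/5 0; -4/5 -3/5 0; 0 0 1]
T2·T1 = [3/5 -4/5 0; -4/5 -3/5 0; 0 0 1]
det M = -1; M⁻¹ = [3/5 -4/5 0; -4/5 -3/5 0; 0 0 1]
M⁻¹ · (-2/25, -64/25)ᵀ = (2, 8/5)ᵀ

p = (2, 8/5)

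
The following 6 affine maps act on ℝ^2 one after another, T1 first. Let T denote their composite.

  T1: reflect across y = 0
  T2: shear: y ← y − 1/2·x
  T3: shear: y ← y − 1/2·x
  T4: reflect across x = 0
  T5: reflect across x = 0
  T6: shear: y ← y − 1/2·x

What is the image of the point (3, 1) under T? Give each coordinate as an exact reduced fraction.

T(p) = (3, -11/2)

T1 reflect across y = 0: (3, 1) → (3, -1)
T2 shear: y ← y − 1/2·x: (3, -1) → (3, -5/2)
T3 shear: y ← y − 1/2·x: (3, -5/2) → (3, -4)
T4 reflect across x = 0: (3, -4) → (-3, -4)
T5 reflect across x = 0: (-3, -4) → (3, -4)
T6 shear: y ← y − 1/2·x: (3, -4) → (3, -11/2)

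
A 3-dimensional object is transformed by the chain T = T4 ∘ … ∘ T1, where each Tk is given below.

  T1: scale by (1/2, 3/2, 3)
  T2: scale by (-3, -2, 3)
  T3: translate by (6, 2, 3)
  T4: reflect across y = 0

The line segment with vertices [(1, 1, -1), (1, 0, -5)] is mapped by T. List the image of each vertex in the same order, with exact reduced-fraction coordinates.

image vertices: (9/2, 1, -6), (9/2, -2, -42)

T1 scale by (1/2, 3/2, 3): (1, 1, -1) → (1/2, 3/2, -3); (1, 0, -5) → (1/2, 0, -15)
T2 scale by (-3, -2, 3): (1/2, 3/2, -3) → (-3/2, -3, -9); (1/2, 0, -15) → (-3/2, 0, -45)
T3 translate by (6, 2, 3): (-3/2, -3, -9) → (9/2, -1, -6); (-3/2, 0, -45) → (9/2, 2, -42)
T4 reflect across y = 0: (9/2, -1, -6) → (9/2, 1, -6); (9/2, 2, -42) → (9/2, -2, -42)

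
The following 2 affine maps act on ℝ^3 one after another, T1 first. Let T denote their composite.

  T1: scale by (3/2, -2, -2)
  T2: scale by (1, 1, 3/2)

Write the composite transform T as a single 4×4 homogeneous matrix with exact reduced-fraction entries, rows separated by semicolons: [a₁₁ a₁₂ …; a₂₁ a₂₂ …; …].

T = [3/2 0 0 0; 0 -2 0 0; 0 0 -3 0; 0 0 0 1]

T1 = [3/2 0 0 0; 0 -2 0 0; 0 0 -2 0; 0 0 0 1]
T2·T1 = [3/2 0 0 0; 0 -2 0 0; 0 0 -3 0; 0 0 0 1]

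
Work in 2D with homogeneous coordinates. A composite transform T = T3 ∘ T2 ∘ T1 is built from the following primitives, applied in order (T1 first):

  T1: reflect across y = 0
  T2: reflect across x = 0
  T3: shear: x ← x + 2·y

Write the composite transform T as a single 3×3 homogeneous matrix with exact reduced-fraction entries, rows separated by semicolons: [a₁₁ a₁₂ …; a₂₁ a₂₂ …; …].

T = [-1 -2 0; 0 -1 0; 0 0 1]

T1 = [1 0 0; 0 -1 0; 0 0 1]
T2·T1 = [-1 0 0; 0 -1 0; 0 0 1]
T3·…·T1 = [-1 -2 0; 0 -1 0; 0 0 1]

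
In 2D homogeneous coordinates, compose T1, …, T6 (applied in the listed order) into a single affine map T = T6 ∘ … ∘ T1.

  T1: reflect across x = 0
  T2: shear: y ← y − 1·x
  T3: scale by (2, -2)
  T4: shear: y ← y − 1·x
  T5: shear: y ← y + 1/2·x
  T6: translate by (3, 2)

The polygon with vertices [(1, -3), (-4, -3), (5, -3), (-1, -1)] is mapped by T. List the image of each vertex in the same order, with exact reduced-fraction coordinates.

image vertices: (1, 7), (11, 12), (-7, 3), (5, 5)

T1 reflect across x = 0: (1, -3) → (-1, -3); (-4, -3) → (4, -3); (5, -3) → (-5, -3); (-1, -1) → (1, -1)
T2 shear: y ← y − 1·x: (-1, -3) → (-1, -2); (4, -3) → (4, -7); (-5, -3) → (-5, 2); (1, -1) → (1, -2)
T3 scale by (2, -2): (-1, -2) → (-2, 4); (4, -7) → (8, 14); (-5, 2) → (-10, -4); (1, -2) → (2, 4)
T4 shear: y ← y − 1·x: (-2, 4) → (-2, 6); (8, 14) → (8, 6); (-10, -4) → (-10, 6); (2, 4) → (2, 2)
T5 shear: y ← y + 1/2·x: (-2, 6) → (-2, 5); (8, 6) → (8, 10); (-10, 6) → (-10, 1); (2, 2) → (2, 3)
T6 translate by (3, 2): (-2, 5) → (1, 7); (8, 10) → (11, 12); (-10, 1) → (-7, 3); (2, 3) → (5, 5)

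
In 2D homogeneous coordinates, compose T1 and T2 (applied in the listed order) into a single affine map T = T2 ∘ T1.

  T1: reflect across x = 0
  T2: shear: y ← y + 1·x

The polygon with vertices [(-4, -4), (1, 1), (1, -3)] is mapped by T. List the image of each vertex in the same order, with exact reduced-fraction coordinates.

image vertices: (4, 0), (-1, 0), (-1, -4)

T1 reflect across x = 0: (-4, -4) → (4, -4); (1, 1) → (-1, 1); (1, -3) → (-1, -3)
T2 shear: y ← y + 1·x: (4, -4) → (4, 0); (-1, 1) → (-1, 0); (-1, -3) → (-1, -4)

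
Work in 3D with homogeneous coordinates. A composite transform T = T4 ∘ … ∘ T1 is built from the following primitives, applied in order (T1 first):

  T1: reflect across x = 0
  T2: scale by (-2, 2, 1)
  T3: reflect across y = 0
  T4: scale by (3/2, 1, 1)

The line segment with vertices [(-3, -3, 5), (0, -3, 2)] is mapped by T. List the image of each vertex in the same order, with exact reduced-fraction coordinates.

T1 reflect across x = 0: (-3, -3, 5) → (3, -3, 5); (0, -3, 2) → (0, -3, 2)
T2 scale by (-2, 2, 1): (3, -3, 5) → (-6, -6, 5); (0, -3, 2) → (0, -6, 2)
T3 reflect across y = 0: (-6, -6, 5) → (-6, 6, 5); (0, -6, 2) → (0, 6, 2)
T4 scale by (3/2, 1, 1): (-6, 6, 5) → (-9, 6, 5); (0, 6, 2) → (0, 6, 2)

image vertices: (-9, 6, 5), (0, 6, 2)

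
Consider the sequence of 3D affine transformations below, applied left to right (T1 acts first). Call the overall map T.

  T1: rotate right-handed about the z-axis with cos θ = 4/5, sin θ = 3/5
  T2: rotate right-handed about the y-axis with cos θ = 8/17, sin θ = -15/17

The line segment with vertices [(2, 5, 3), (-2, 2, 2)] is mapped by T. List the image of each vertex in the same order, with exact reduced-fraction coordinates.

image vertices: (-281/85, 26/5, 3/17), (-262/85, 2/5, -26/17)

T1 rotate right-handed about the z-axis with cos θ = 4/5, sin θ = 3/5: (2, 5, 3) → (-7/5, 26/5, 3); (-2, 2, 2) → (-14/5, 2/5, 2)
T2 rotate right-handed about the y-axis with cos θ = 8/17, sin θ = -15/17: (-7/5, 26/5, 3) → (-281/85, 26/5, 3/17); (-14/5, 2/5, 2) → (-262/85, 2/5, -26/17)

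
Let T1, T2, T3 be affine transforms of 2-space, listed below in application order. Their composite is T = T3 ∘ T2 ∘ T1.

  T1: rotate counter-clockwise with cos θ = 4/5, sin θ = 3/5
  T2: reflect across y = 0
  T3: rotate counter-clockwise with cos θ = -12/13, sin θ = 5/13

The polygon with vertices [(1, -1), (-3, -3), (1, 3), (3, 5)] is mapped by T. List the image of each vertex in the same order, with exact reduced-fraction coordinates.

image vertices: (-89/65, 23/65), (-69/65, -267/65), (27/13, 31/13), (181/65, 333/65)

T1 rotate counter-clockwise with cos θ = 4/5, sin θ = 3/5: (1, -1) → (7/5, -1/5); (-3, -3) → (-3/5, -21/5); (1, 3) → (-1, 3); (3, 5) → (-3/5, 29/5)
T2 reflect across y = 0: (7/5, -1/5) → (7/5, 1/5); (-3/5, -21/5) → (-3/5, 21/5); (-1, 3) → (-1, -3); (-3/5, 29/5) → (-3/5, -29/5)
T3 rotate counter-clockwise with cos θ = -12/13, sin θ = 5/13: (7/5, 1/5) → (-89/65, 23/65); (-3/5, 21/5) → (-69/65, -267/65); (-1, -3) → (27/13, 31/13); (-3/5, -29/5) → (181/65, 333/65)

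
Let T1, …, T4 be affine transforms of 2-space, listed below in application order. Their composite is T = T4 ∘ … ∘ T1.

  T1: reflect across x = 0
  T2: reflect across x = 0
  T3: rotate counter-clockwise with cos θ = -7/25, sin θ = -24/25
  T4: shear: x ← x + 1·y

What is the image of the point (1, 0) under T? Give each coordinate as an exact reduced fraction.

T(p) = (-31/25, -24/25)

T1 reflect across x = 0: (1, 0) → (-1, 0)
T2 reflect across x = 0: (-1, 0) → (1, 0)
T3 rotate counter-clockwise with cos θ = -7/25, sin θ = -24/25: (1, 0) → (-7/25, -24/25)
T4 shear: x ← x + 1·y: (-7/25, -24/25) → (-31/25, -24/25)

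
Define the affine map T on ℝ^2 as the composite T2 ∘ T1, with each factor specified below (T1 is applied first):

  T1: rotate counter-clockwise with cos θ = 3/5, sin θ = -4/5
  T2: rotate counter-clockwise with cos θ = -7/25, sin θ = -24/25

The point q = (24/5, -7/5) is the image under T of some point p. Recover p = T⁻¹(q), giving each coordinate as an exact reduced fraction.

T1 = [3/5 4/5 0; -4/5 3/5 0; 0 0 1]
T2·T1 = [-117/125 44/125 0; -44/125 -117/125 0; 0 0 1]
det M = 1; M⁻¹ = [-117/125 -44/125 0; 44/125 -117/125 0; 0 0 1]
M⁻¹ · (24/5, -7/5)ᵀ = (-4, 3)ᵀ

p = (-4, 3)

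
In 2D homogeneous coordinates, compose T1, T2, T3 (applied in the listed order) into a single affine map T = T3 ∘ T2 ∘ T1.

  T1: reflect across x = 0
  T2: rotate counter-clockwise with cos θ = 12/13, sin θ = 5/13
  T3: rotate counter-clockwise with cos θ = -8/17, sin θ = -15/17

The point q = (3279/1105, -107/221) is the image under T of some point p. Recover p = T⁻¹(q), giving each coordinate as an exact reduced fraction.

p = (-1/5, 3)

T1 = [-1 0 0; 0 1 0; 0 0 1]
T2·T1 = [-12/13 -5/13 0; -5/13 12/13 0; 0 0 1]
T3·…·T1 = [21/221 220/221 0; 220/221 -21/221 0; 0 0 1]
det M = -1; M⁻¹ = [21/221 220/221 0; 220/221 -21/221 0; 0 0 1]
M⁻¹ · (3279/1105, -107/221)ᵀ = (-1/5, 3)ᵀ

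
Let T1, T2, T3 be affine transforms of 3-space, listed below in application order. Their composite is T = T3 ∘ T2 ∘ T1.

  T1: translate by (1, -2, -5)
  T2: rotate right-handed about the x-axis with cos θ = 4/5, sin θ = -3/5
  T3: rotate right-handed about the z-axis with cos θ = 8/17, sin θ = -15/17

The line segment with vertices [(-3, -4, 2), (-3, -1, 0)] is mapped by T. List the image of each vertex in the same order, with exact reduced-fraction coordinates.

image vertices: (-115/17, -114/85, 6/5), (-97/17, -66/85, -11/5)

T1 translate by (1, -2, -5): (-3, -4, 2) → (-2, -6, -3); (-3, -1, 0) → (-2, -3, -5)
T2 rotate right-handed about the x-axis with cos θ = 4/5, sin θ = -3/5: (-2, -6, -3) → (-2, -33/5, 6/5); (-2, -3, -5) → (-2, -27/5, -11/5)
T3 rotate right-handed about the z-axis with cos θ = 8/17, sin θ = -15/17: (-2, -33/5, 6/5) → (-115/17, -114/85, 6/5); (-2, -27/5, -11/5) → (-97/17, -66/85, -11/5)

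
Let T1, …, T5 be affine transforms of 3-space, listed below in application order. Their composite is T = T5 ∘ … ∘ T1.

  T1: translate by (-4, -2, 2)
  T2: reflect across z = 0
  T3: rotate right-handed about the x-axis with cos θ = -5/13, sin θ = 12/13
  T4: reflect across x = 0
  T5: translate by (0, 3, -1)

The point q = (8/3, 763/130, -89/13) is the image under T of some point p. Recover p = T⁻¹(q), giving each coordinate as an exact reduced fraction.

p = (4/3, -9/2, -8/5)

T1 = [1 0 0 -4; 0 1 0 -2; 0 0 1 2; 0 0 0 1]
T2·T1 = [1 0 0 -4; 0 1 0 -2; 0 0 -1 -2; 0 0 0 1]
T3·…·T1 = [1 0 0 -4; 0 -5/13 12/13 34/13; 0 12/13 5/13 -14/13; 0 0 0 1]
T4·…·T1 = [-1 0 0 4; 0 -5/13 12/13 34/13; 0 12/13 5/13 -14/13; 0 0 0 1]
T5·…·T1 = [-1 0 0 4; 0 -5/13 12/13 73/13; 0 12/13 5/13 -27/13; 0 0 0 1]
det M = 1; M⁻¹ = [-1 0 0 4; 0 -5/13 12/13 53/13; 0 12/13 5/13 -57/13; 0 0 0 1]
M⁻¹ · (8/3, 763/130, -89/13)ᵀ = (4/3, -9/2, -8/5)ᵀ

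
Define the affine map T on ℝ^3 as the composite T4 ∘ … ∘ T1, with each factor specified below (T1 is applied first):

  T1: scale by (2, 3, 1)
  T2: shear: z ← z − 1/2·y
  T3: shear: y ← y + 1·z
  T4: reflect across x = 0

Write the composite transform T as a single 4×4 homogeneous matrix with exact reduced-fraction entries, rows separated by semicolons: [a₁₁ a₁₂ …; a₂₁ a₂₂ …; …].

T = [-2 0 0 0; 0 3/2 1 0; 0 -3/2 1 0; 0 0 0 1]

T1 = [2 0 0 0; 0 3 0 0; 0 0 1 0; 0 0 0 1]
T2·T1 = [2 0 0 0; 0 3 0 0; 0 -3/2 1 0; 0 0 0 1]
T3·…·T1 = [2 0 0 0; 0 3/2 1 0; 0 -3/2 1 0; 0 0 0 1]
T4·…·T1 = [-2 0 0 0; 0 3/2 1 0; 0 -3/2 1 0; 0 0 0 1]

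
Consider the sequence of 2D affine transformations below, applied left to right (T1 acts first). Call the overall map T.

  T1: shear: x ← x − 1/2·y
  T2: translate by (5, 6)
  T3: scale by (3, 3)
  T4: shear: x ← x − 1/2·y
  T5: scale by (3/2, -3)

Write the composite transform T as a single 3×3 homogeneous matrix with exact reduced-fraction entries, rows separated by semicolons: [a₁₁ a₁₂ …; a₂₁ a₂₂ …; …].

T = [9/2 -9/2 9; 0 -9 -54; 0 0 1]

T1 = [1 -1/2 0; 0 1 0; 0 0 1]
T2·T1 = [1 -1/2 5; 0 1 6; 0 0 1]
T3·…·T1 = [3 -3/2 15; 0 3 18; 0 0 1]
T4·…·T1 = [3 -3 6; 0 3 18; 0 0 1]
T5·…·T1 = [9/2 -9/2 9; 0 -9 -54; 0 0 1]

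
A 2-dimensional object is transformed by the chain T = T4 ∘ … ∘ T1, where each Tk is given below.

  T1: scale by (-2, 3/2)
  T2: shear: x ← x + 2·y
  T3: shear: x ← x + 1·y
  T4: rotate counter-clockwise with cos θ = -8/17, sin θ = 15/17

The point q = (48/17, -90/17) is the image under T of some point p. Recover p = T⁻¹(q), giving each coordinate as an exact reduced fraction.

p = (3, 0)

T1 = [-2 0 0; 0 3/2 0; 0 0 1]
T2·T1 = [-2 3 0; 0 3/2 0; 0 0 1]
T3·…·T1 = [-2 9/2 0; 0 3/2 0; 0 0 1]
T4·…·T1 = [16/17 -117/34 0; -30/17 111/34 0; 0 0 1]
det M = -3; M⁻¹ = [-37/34 -39/34 0; -10/17 -16/51 0; 0 0 1]
M⁻¹ · (48/17, -90/17)ᵀ = (3, 0)ᵀ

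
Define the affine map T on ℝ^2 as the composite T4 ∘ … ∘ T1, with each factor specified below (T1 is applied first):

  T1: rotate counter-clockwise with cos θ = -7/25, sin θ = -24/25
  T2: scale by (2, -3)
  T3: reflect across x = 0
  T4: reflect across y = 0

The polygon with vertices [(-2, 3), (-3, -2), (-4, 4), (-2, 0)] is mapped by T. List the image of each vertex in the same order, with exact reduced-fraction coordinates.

image vertices: (-172/25, 81/25), (54/25, 258/25), (-248/25, 204/25), (-28/25, 144/25)

T1 rotate counter-clockwise with cos θ = -7/25, sin θ = -24/25: (-2, 3) → (86/25, 27/25); (-3, -2) → (-27/25, 86/25); (-4, 4) → (124/25, 68/25); (-2, 0) → (14/25, 48/25)
T2 scale by (2, -3): (86/25, 27/25) → (172/25, -81/25); (-27/25, 86/25) → (-54/25, -258/25); (124/25, 68/25) → (248/25, -204/25); (14/25, 48/25) → (28/25, -144/25)
T3 reflect across x = 0: (172/25, -81/25) → (-172/25, -81/25); (-54/25, -258/25) → (54/25, -258/25); (248/25, -204/25) → (-248/25, -204/25); (28/25, -144/25) → (-28/25, -144/25)
T4 reflect across y = 0: (-172/25, -81/25) → (-172/25, 81/25); (54/25, -258/25) → (54/25, 258/25); (-248/25, -204/25) → (-248/25, 204/25); (-28/25, -144/25) → (-28/25, 144/25)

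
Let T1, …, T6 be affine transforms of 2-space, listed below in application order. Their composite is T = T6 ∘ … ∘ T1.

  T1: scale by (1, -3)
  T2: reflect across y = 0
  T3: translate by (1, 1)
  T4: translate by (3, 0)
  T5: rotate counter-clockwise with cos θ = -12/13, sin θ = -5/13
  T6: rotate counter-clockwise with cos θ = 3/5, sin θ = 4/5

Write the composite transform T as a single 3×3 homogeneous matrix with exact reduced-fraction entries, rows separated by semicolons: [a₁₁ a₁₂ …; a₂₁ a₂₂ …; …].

T = [-16/65 189/65 -1/65; -63/65 -48/65 -268/65; 0 0 1]

T1 = [1 0 0; 0 -3 0; 0 0 1]
T2·T1 = [1 0 0; 0 3 0; 0 0 1]
T3·…·T1 = [1 0 1; 0 3 1; 0 0 1]
T4·…·T1 = [1 0 4; 0 3 1; 0 0 1]
T5·…·T1 = [-12/13 15/13 -43/13; -5/13 -36/13 -32/13; 0 0 1]
T6·…·T1 = [-16/65 189/65 -1/65; -63/65 -48/65 -268/65; 0 0 1]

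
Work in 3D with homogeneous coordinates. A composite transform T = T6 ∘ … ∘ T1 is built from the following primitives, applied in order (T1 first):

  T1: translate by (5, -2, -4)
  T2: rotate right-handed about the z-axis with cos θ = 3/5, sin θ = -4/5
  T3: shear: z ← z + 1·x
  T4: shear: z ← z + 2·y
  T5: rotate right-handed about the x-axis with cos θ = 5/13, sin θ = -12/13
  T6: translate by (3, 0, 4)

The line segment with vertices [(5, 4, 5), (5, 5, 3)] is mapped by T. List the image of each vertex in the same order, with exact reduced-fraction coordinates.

image vertices: (53/5, -94/13, 543/65), (57/5, -7, 39/5)

T1 translate by (5, -2, -4): (5, 4, 5) → (10, 2, 1); (5, 5, 3) → (10, 3, -1)
T2 rotate right-handed about the z-axis with cos θ = 3/5, sin θ = -4/5: (10, 2, 1) → (38/5, -34/5, 1); (10, 3, -1) → (42/5, -31/5, -1)
T3 shear: z ← z + 1·x: (38/5, -34/5, 1) → (38/5, -34/5, 43/5); (42/5, -31/5, -1) → (42/5, -31/5, 37/5)
T4 shear: z ← z + 2·y: (38/5, -34/5, 43/5) → (38/5, -34/5, -5); (42/5, -31/5, 37/5) → (42/5, -31/5, -5)
T5 rotate right-handed about the x-axis with cos θ = 5/13, sin θ = -12/13: (38/5, -34/5, -5) → (38/5, -94/13, 283/65); (42/5, -31/5, -5) → (42/5, -7, 19/5)
T6 translate by (3, 0, 4): (38/5, -94/13, 283/65) → (53/5, -94/13, 543/65); (42/5, -7, 19/5) → (57/5, -7, 39/5)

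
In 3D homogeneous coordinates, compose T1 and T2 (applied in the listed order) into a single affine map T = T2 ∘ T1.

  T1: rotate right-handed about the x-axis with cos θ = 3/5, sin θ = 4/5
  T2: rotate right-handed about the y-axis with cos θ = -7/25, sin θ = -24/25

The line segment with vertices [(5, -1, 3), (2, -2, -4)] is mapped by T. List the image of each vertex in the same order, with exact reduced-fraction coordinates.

T1 rotate right-handed about the x-axis with cos θ = 3/5, sin θ = 4/5: (5, -1, 3) → (5, -3, 1); (2, -2, -4) → (2, 2, -4)
T2 rotate right-handed about the y-axis with cos θ = -7/25, sin θ = -24/25: (5, -3, 1) → (-59/25, -3, 113/25); (2, 2, -4) → (82/25, 2, 76/25)

image vertices: (-59/25, -3, 113/25), (82/25, 2, 76/25)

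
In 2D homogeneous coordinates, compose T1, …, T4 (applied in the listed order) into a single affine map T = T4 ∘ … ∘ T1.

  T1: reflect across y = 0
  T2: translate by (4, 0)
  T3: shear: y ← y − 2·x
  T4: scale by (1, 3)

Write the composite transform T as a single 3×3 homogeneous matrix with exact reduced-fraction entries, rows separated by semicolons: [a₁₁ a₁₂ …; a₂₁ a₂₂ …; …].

T1 = [1 0 0; 0 -1 0; 0 0 1]
T2·T1 = [1 0 4; 0 -1 0; 0 0 1]
T3·…·T1 = [1 0 4; -2 -1 -8; 0 0 1]
T4·…·T1 = [1 0 4; -6 -3 -24; 0 0 1]

T = [1 0 4; -6 -3 -24; 0 0 1]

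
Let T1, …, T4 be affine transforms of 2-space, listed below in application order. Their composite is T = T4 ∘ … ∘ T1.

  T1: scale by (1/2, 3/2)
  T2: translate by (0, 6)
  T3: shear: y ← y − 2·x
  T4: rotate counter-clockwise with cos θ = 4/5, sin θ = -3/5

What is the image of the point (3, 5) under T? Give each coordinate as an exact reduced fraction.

T(p) = (15/2, 15/2)

T1 scale by (1/2, 3/2): (3, 5) → (3/2, 15/2)
T2 translate by (0, 6): (3/2, 15/2) → (3/2, 27/2)
T3 shear: y ← y − 2·x: (3/2, 27/2) → (3/2, 21/2)
T4 rotate counter-clockwise with cos θ = 4/5, sin θ = -3/5: (3/2, 21/2) → (15/2, 15/2)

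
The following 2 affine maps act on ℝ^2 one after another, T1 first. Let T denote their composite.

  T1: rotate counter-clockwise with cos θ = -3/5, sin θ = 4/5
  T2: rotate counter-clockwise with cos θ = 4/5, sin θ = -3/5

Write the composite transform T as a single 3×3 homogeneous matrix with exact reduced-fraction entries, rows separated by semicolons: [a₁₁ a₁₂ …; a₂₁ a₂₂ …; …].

T = [0 -1 0; 1 0 0; 0 0 1]

T1 = [-3/5 -4/5 0; 4/5 -3/5 0; 0 0 1]
T2·T1 = [0 -1 0; 1 0 0; 0 0 1]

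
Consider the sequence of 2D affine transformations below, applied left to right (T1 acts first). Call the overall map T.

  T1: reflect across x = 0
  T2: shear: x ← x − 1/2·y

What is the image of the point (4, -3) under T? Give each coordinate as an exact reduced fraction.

T(p) = (-5/2, -3)

T1 reflect across x = 0: (4, -3) → (-4, -3)
T2 shear: x ← x − 1/2·y: (-4, -3) → (-5/2, -3)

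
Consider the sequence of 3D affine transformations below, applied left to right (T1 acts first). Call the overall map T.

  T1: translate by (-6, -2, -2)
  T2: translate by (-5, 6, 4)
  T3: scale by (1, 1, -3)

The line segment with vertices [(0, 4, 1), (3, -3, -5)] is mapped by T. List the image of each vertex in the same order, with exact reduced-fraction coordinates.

T1 translate by (-6, -2, -2): (0, 4, 1) → (-6, 2, -1); (3, -3, -5) → (-3, -5, -7)
T2 translate by (-5, 6, 4): (-6, 2, -1) → (-11, 8, 3); (-3, -5, -7) → (-8, 1, -3)
T3 scale by (1, 1, -3): (-11, 8, 3) → (-11, 8, -9); (-8, 1, -3) → (-8, 1, 9)

image vertices: (-11, 8, -9), (-8, 1, 9)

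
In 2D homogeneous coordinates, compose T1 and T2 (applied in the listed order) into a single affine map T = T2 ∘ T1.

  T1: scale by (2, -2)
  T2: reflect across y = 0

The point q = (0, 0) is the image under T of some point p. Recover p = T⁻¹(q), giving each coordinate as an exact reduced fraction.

T1 = [2 0 0; 0 -2 0; 0 0 1]
T2·T1 = [2 0 0; 0 2 0; 0 0 1]
det M = 4; M⁻¹ = [1/2 0 0; 0 1/2 0; 0 0 1]
M⁻¹ · (0, 0)ᵀ = (0, 0)ᵀ

p = (0, 0)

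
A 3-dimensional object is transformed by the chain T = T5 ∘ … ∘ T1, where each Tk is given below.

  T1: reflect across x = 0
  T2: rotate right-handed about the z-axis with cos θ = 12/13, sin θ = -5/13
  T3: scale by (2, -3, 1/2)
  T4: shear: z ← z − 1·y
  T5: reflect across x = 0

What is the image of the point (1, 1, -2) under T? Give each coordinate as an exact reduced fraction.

T(p) = (14/13, -51/13, 38/13)

T1 reflect across x = 0: (1, 1, -2) → (-1, 1, -2)
T2 rotate right-handed about the z-axis with cos θ = 12/13, sin θ = -5/13: (-1, 1, -2) → (-7/13, 17/13, -2)
T3 scale by (2, -3, 1/2): (-7/13, 17/13, -2) → (-14/13, -51/13, -1)
T4 shear: z ← z − 1·y: (-14/13, -51/13, -1) → (-14/13, -51/13, 38/13)
T5 reflect across x = 0: (-14/13, -51/13, 38/13) → (14/13, -51/13, 38/13)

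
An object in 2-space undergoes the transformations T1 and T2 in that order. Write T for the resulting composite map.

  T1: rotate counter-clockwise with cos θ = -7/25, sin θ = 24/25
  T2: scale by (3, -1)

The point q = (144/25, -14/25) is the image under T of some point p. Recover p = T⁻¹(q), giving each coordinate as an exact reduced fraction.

T1 = [-7/25 -24/25 0; 24/25 -7/25 0; 0 0 1]
T2·T1 = [-21/25 -72/25 0; -24/25 7/25 0; 0 0 1]
det M = -3; M⁻¹ = [-7/75 -24/25 0; -8/25 7/25 0; 0 0 1]
M⁻¹ · (144/25, -14/25)ᵀ = (0, -2)ᵀ

p = (0, -2)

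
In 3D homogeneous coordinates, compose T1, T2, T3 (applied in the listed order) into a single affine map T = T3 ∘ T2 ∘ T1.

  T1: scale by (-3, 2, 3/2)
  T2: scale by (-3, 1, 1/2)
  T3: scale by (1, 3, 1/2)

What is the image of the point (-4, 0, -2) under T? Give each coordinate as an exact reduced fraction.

T1 scale by (-3, 2, 3/2): (-4, 0, -2) → (12, 0, -3)
T2 scale by (-3, 1, 1/2): (12, 0, -3) → (-36, 0, -3/2)
T3 scale by (1, 3, 1/2): (-36, 0, -3/2) → (-36, 0, -3/4)

T(p) = (-36, 0, -3/4)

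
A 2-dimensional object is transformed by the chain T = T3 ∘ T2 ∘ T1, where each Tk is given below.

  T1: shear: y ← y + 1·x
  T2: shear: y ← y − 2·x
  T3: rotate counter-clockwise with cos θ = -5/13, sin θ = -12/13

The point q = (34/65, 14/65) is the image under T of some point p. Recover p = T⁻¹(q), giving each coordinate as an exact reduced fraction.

p = (-2/5, 0)

T1 = [1 0 0; 1 1 0; 0 0 1]
T2·T1 = [1 0 0; -1 1 0; 0 0 1]
T3·…·T1 = [-17/13 12/13 0; -7/13 -5/13 0; 0 0 1]
det M = 1; M⁻¹ = [-5/13 -12/13 0; 7/13 -17/13 0; 0 0 1]
M⁻¹ · (34/65, 14/65)ᵀ = (-2/5, 0)ᵀ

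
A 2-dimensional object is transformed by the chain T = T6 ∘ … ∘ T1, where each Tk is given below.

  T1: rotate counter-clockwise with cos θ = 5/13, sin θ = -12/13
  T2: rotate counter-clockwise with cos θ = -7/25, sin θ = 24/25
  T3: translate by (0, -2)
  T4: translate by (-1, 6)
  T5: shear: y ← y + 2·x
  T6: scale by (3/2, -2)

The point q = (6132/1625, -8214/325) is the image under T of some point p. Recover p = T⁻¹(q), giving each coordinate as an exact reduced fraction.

T1 = [5/13 12/13 0; -12/13 5/13 0; 0 0 1]
T2·T1 = [253/325 -204/325 0; 204/325 253/325 0; 0 0 1]
T3·…·T1 = [253/325 -204/325 0; 204/325 253/325 -2; 0 0 1]
T4·…·T1 = [253/325 -204/325 -1; 204/325 253/325 4; 0 0 1]
T5·…·T1 = [253/325 -204/325 -1; 142/65 -31/65 2; 0 0 1]
T6·…·T1 = [759/650 -306/325 -3/2; -284/65 62/65 -4; 0 0 1]
det M = -3; M⁻¹ = [-62/195 -102/325 -563/325; -284/195 -253/650 -1216/325; 0 0 1]
M⁻¹ · (6132/1625, -8214/325)ᵀ = (5, 3/5)ᵀ

p = (5, 3/5)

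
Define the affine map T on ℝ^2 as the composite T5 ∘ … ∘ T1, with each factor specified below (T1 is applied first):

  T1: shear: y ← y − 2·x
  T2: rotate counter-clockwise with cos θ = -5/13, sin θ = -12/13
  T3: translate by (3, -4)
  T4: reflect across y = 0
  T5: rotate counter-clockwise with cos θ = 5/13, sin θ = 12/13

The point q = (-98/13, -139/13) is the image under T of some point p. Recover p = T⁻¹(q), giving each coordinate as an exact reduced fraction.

p = (5, -5)

T1 = [1 0 0; -2 1 0; 0 0 1]
T2·T1 = [-29/13 12/13 0; -2/13 -5/13 0; 0 0 1]
T3·…·T1 = [-29/13 12/13 3; -2/13 -5/13 -4; 0 0 1]
T4·…·T1 = [-29/13 12/13 3; 2/13 5/13 4; 0 0 1]
T5·…·T1 = [-1 0 -33/13; -2 1 56/13; 0 0 1]
det M = -1; M⁻¹ = [-1 0 -33/13; -2 1 -122/13; 0 0 1]
M⁻¹ · (-98/13, -139/13)ᵀ = (5, -5)ᵀ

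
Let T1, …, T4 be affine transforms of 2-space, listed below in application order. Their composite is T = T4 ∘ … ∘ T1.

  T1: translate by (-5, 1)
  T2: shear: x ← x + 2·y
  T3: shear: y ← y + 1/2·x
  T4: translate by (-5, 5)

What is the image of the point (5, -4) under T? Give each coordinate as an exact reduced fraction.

T1 translate by (-5, 1): (5, -4) → (0, -3)
T2 shear: x ← x + 2·y: (0, -3) → (-6, -3)
T3 shear: y ← y + 1/2·x: (-6, -3) → (-6, -6)
T4 translate by (-5, 5): (-6, -6) → (-11, -1)

T(p) = (-11, -1)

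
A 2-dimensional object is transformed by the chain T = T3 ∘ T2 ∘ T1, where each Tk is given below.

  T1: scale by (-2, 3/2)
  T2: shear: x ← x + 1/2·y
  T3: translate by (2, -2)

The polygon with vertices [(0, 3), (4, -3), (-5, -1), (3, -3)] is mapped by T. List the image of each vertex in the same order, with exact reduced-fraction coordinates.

image vertices: (17/4, 5/2), (-33/4, -13/2), (45/4, -7/2), (-25/4, -13/2)

T1 scale by (-2, 3/2): (0, 3) → (0, 9/2); (4, -3) → (-8, -9/2); (-5, -1) → (10, -3/2); (3, -3) → (-6, -9/2)
T2 shear: x ← x + 1/2·y: (0, 9/2) → (9/4, 9/2); (-8, -9/2) → (-41/4, -9/2); (10, -3/2) → (37/4, -3/2); (-6, -9/2) → (-33/4, -9/2)
T3 translate by (2, -2): (9/4, 9/2) → (17/4, 5/2); (-41/4, -9/2) → (-33/4, -13/2); (37/4, -3/2) → (45/4, -7/2); (-33/4, -9/2) → (-25/4, -13/2)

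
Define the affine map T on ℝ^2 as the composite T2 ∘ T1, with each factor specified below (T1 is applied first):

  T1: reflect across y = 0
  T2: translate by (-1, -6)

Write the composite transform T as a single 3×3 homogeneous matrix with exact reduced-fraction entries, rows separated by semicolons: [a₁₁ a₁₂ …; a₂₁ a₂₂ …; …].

T = [1 0 -1; 0 -1 -6; 0 0 1]

T1 = [1 0 0; 0 -1 0; 0 0 1]
T2·T1 = [1 0 -1; 0 -1 -6; 0 0 1]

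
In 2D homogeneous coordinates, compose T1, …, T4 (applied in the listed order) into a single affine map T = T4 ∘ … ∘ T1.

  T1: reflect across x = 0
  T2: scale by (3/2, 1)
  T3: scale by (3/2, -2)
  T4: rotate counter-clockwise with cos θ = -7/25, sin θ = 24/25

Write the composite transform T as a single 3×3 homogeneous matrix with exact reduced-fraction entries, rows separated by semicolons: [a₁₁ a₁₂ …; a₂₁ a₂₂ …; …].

T = [63/100 48/25 0; -54/25 14/25 0; 0 0 1]

T1 = [-1 0 0; 0 1 0; 0 0 1]
T2·T1 = [-3/2 0 0; 0 1 0; 0 0 1]
T3·…·T1 = [-9/4 0 0; 0 -2 0; 0 0 1]
T4·…·T1 = [63/100 48/25 0; -54/25 14/25 0; 0 0 1]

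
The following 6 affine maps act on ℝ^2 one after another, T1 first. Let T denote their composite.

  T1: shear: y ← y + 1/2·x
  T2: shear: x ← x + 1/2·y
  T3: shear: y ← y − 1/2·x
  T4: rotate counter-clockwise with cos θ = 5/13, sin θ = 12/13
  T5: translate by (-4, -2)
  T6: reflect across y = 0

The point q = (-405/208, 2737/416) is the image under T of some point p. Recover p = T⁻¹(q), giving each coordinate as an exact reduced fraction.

T1 = [1 0 0; 1/2 1 0; 0 0 1]
T2·T1 = [5/4 1/2 0; 1/2 1 0; 0 0 1]
T3·…·T1 = [5/4 1/2 0; -1/8 3/4 0; 0 0 1]
T4·…·T1 = [31/52 -1/2 0; 115/104 3/4 0; 0 0 1]
T5·…·T1 = [31/52 -1/2 -4; 115/104 3/4 -2; 0 0 1]
T6·…·T1 = [31/52 -1/2 -4; -115/104 -3/4 2; 0 0 1]
det M = -1; M⁻¹ = [3/4 -1/2 4; -115/104 -31/52 -42/13; 0 0 1]
M⁻¹ · (-405/208, 2737/416)ᵀ = (-3/4, -5)ᵀ

p = (-3/4, -5)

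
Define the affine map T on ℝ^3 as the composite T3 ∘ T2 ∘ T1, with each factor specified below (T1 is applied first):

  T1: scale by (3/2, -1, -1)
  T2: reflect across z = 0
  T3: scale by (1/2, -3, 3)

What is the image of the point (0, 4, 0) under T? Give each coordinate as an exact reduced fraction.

T(p) = (0, 12, 0)

T1 scale by (3/2, -1, -1): (0, 4, 0) → (0, -4, 0)
T2 reflect across z = 0: (0, -4, 0) → (0, -4, 0)
T3 scale by (1/2, -3, 3): (0, -4, 0) → (0, 12, 0)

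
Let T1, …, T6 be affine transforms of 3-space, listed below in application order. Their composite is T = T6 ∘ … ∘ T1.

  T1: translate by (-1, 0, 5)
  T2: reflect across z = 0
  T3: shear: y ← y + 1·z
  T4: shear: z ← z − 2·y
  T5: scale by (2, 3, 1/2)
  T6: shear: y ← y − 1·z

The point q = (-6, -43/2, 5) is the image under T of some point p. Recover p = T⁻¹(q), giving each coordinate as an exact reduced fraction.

T1 = [1 0 0 -1; 0 1 0 0; 0 0 1 5; 0 0 0 1]
T2·T1 = [1 0 0 -1; 0 1 0 0; 0 0 -1 -5; 0 0 0 1]
T3·…·T1 = [1 0 0 -1; 0 1 -1 -5; 0 0 -1 -5; 0 0 0 1]
T4·…·T1 = [1 0 0 -1; 0 1 -1 -5; 0 -2 1 5; 0 0 0 1]
T5·…·T1 = [2 0 0 -2; 0 3 -3 -15; 0 -1 1/2 5/2; 0 0 0 1]
T6·…·T1 = [2 0 0 -2; 0 4 -7/2 -35/2; 0 -1 1/2 5/2; 0 0 0 1]
det M = -3; M⁻¹ = [1/2 0 0 1; 0 -1/3 -7/3 0; 0 -2/3 -8/3 -5; 0 0 0 1]
M⁻¹ · (-6, -43/2, 5)ᵀ = (-2, -9/2, -4)ᵀ

p = (-2, -9/2, -4)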